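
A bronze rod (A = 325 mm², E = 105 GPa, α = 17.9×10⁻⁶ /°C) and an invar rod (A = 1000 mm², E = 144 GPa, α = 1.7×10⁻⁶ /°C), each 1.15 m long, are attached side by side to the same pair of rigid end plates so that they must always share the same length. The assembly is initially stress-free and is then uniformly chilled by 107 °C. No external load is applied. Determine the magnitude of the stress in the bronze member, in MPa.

σ ≈ 147 MPa (tensile)

Equilibrium of a rigid end plate with no external load gives equal and opposite internal forces ±P in the two members. Since α_{bronze} > α_{invar}, cooling drives the bronze into tension and the invar into compression.
Setting the final lengths equal and cancelling L: (α₁ − α₂)ΔT = P/(A₁E₁) + P/(A₂E₂).
|α₁ − α₂|·ΔT = 16.2×10⁻⁶ × 107 = 0.001733.
1/(A₁E₁) + 1/(A₂E₂) = 1/(325×105×10³) + 1/(1000×144×10³) = 3.625×10⁻⁸ N⁻¹.
P = 0.001733 / 3.625×10⁻⁸ = 47820 N = 47.82 kN.
σ_{bronze} = P/A₁ = 47820/325 = 147.1 MPa, tensile.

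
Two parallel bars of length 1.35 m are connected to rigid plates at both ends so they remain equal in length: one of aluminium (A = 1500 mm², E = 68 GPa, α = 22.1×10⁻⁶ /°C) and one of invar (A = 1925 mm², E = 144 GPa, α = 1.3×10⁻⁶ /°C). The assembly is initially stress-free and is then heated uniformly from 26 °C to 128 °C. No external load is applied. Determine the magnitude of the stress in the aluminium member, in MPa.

σ ≈ 105 MPa (compressive)

The aluminium has the larger α, so on heating it would change length more than the invar if both were free. The rigid plates force a common final length, so the aluminium is put into compression and the invar into tension, with equal and opposite forces P (no external load).
Equating the net (thermal + elastic) strains gives |α₁ − α₂|·ΔT = P·[1/(A₁E₁) + 1/(A₂E₂)].
|α₁ − α₂|·ΔT = 20.8×10⁻⁶ × 102 = 0.002122.
1/(A₁E₁) + 1/(A₂E₂) = 1/(1500×68×10³) + 1/(1925×144×10³) = 1.341×10⁻⁸ N⁻¹.
So P = 0.002122 / 1.341×10⁻⁸ = 158.2 kN.
σ_{aluminium} = P/A₁ = 158200/1500 = 105.5 MPa, compressive.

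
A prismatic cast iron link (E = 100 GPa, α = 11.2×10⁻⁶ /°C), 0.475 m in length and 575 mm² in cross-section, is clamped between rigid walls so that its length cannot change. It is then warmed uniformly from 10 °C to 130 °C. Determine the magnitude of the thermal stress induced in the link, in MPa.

Because both ends are immovable the net strain is zero, and the suppressed thermal strain is αΔT = 11.2×10⁻⁶ × 120 = 1344×10⁻⁶.
Hence σ = E·αΔT = 100×10³ × 1344×10⁻⁶ = 134.4 MPa, compressive.

σ ≈ 134 MPa (compressive)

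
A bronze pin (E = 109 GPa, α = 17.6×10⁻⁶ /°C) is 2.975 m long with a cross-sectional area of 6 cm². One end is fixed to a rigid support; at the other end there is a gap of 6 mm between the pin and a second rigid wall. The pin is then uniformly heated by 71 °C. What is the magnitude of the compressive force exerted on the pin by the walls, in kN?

Unrestrained expansion: δ_free = αΔT L = 17.6×10⁻⁶ × 71 × 2975 = 3.718 mm.
Since δ_free = 3.72 mm is less than the 6 mm gap, the pin never touches the wall. No axial force develops.

P ≈ 0 kN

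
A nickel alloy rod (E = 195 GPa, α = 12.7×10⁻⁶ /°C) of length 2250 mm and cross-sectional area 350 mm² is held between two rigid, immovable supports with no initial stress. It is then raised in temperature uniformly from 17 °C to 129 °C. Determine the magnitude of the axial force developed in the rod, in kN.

Full restraint means ε = 0, so the stress is σ = EαΔT = 195×10³ × 12.7×10⁻⁶ × 112 = 277.4 MPa.
P = AEαΔT = 350 × 195×10³ × 12.7×10⁻⁶ × 112 = 97.08 kN (compressive).

P ≈ 97.1 kN (compressive)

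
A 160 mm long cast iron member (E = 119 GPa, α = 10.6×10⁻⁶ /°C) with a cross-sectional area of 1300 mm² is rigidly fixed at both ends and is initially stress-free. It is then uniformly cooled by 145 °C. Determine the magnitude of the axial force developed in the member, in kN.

Full restraint means ε = 0, so the stress is σ = EαΔT = 119×10³ × 10.6×10⁻⁶ × 145 = 182.9 MPa.
Then P = σA = 182.9 × 1300 mm² = 237.8 kN, tensile.

P ≈ 238 kN (tensile)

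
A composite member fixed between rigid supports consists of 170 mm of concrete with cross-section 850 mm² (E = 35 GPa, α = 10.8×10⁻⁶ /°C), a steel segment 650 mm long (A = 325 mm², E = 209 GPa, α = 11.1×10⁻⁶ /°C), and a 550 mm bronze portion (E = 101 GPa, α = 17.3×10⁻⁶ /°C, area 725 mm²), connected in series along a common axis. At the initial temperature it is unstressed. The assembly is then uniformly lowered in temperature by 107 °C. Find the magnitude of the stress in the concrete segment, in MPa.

σ ≈ 103 MPa (tensile)

If the supports were absent, the total length change would be Σ αᵢΔT Lᵢ = 10.8×10⁻⁶×107×170 + 11.1×10⁻⁶×107×650 + 17.3×10⁻⁶×107×550 = 1.987 mm.
The rigid supports impose zero overall length change; the single axial force P common to all segments must satisfy P Σ Lᵢ/(AᵢEᵢ) = δ_free.
Σ Lᵢ/(AᵢEᵢ) = 170/(850×35×10³) + 650/(325×209×10³) + 550/(725×101×10³) = 2.279×10⁻⁵ mm/N.
P = 1.987 / 2.279×10⁻⁵ = 87150 N = 87.15 kN, tensile.
σ_{concrete} = P / A = 87150 / 850 = 102.5 MPa.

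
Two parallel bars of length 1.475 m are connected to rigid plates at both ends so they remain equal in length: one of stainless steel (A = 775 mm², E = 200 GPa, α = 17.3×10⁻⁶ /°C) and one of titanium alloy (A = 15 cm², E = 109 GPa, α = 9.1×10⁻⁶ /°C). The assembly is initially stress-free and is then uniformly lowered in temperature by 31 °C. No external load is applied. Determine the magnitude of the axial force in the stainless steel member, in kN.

P ≈ 20.2 kN (tensile in the stainless steel)

Both members must finish at the same length. With the larger α, the stainless steel tends to over-contract; the plates restrain it, putting the stainless steel in tension and the titanium alloy in compression. With no external load the two internal forces are equal and opposite, magnitude P.
Compatibility of the two members (thermal + elastic change equal): (α₁ − α₂)ΔT = P·[1/(A₁E₁) + 1/(A₂E₂)].
|α₁ − α₂|·ΔT = 8.2×10⁻⁶ × 31 = 0.0002542.
1/(A₁E₁) + 1/(A₂E₂) = 1/(775×200×10³) + 1/(1500×109×10³) = 1.257×10⁻⁸ N⁻¹.
So P = 0.0002542 / 1.257×10⁻⁸ = 20.23 kN.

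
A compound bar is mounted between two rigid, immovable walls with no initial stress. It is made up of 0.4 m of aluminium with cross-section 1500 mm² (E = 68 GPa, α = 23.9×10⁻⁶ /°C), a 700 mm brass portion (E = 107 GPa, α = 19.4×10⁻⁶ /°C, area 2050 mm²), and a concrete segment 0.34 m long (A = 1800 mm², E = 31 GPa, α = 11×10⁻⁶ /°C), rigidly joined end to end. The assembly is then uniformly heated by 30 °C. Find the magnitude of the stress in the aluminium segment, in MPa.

σ ≈ 40.7 MPa (compressive)

Free thermal expansion of the whole bar: Σ αᵢΔT Lᵢ = 23.9×10⁻⁶×30×400 + 19.4×10⁻⁶×30×700 + 11×10⁻⁶×30×340 = 0.8064 mm.
Since the ends are fixed, an axial force P builds up, equal in every segment, with P · Σ Lᵢ/(AᵢEᵢ) = δ_free.
Σ Lᵢ/(AᵢEᵢ) = 400/(1500×68×10³) + 700/(2050×107×10³) + 340/(1800×31×10³) = 1.321×10⁻⁵ mm/N.
Hence P = δ_free / Σ(L/AE) = 0.8064/1.321×10⁻⁵ = 61.06 kN (compressive).
σ_{aluminium} = P / A = 61060 / 1500 = 40.71 MPa.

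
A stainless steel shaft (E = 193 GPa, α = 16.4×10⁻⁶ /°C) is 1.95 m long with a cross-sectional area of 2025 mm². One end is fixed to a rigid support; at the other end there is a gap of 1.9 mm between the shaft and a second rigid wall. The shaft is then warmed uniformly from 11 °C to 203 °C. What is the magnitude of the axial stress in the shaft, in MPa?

σ ≈ 420 MPa (compressive)

If the wall were absent the shaft would grow by αΔT L = 16.4×10⁻⁶ × 192 × 1950 = 6.14 mm.
This exceeds the 1.9 mm gap, so the wall pushes back. The portion of expansion that must be recovered elastically is δ_free − gap = 6.14 − 1.9 = 4.24 mm.
So σ = E(δ_free − g)/L = 193×10³ × 4.24/1950 = 419.7 MPa.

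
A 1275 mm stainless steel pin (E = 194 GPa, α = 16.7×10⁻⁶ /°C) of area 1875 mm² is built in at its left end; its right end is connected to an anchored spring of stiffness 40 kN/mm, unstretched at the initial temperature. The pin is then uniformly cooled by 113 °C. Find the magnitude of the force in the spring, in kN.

P ≈ 84.4 kN

Free thermal contraction: δ_free = αΔT L = 16.7×10⁻⁶ × 113 × 1275 = 2.406 mm.
With a force P in the spring, the elastic change of the pin is PL/(AE) and that of the spring is P/k; compatibility requires their sum to equal δ_free.
So P = δ_free / [L/(AE) + 1/k] = 2.406 / [ 1275/(1875×194×10³) + 1/(40×10³) ].
P = 2.406 / 2.851×10⁻⁵ = 84410 N.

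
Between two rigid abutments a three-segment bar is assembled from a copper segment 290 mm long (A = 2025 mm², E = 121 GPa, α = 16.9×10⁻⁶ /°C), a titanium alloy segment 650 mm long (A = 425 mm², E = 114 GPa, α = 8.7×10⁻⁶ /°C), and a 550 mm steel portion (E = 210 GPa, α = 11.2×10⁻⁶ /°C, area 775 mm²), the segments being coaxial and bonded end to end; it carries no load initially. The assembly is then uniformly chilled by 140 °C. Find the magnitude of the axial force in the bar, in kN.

P ≈ 130 kN (tensile)

If the supports were absent, the total length change would be Σ αᵢΔT Lᵢ = 16.9×10⁻⁶×140×290 + 8.7×10⁻⁶×140×650 + 11.2×10⁻⁶×140×550 = 2.34 mm.
The walls prevent any net length change, so an axial force P (same in every segment) develops. Compatibility: P · Σ Lᵢ/(AᵢEᵢ) = δ_free.
Σ Lᵢ/(AᵢEᵢ) = 290/(2025×121×10³) + 650/(425×114×10³) + 550/(775×210×10³) = 1.798×10⁻⁵ mm/N.
P = 2.34 / 1.798×10⁻⁵ = 130200 N = 130.2 kN, tensile.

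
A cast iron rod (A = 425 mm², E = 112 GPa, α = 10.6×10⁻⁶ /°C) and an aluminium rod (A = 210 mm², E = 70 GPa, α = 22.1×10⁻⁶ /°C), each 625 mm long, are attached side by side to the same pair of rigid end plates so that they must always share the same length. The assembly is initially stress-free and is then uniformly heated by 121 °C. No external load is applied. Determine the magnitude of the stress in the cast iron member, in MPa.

Equilibrium of a rigid end plate with no external load gives equal and opposite internal forces ±P in the two members. Since α_{aluminium} > α_{cast iron}, heating drives the aluminium into compression and the cast iron into tension.
Compatibility of the two members (thermal + elastic change equal): (α₁ − α₂)ΔT = P·[1/(A₁E₁) + 1/(A₂E₂)].
|α₁ − α₂|·ΔT = 11.5×10⁻⁶ × 121 = 0.001392.
1/(A₁E₁) + 1/(A₂E₂) = 1/(425×112×10³) + 1/(210×70×10³) = 8.904×10⁻⁸ N⁻¹.
P = 0.001392 / 8.904×10⁻⁸ = 15630 N = 15.63 kN.
σ_{cast iron} = P/A₁ = 15630/425 = 36.77 MPa, tensile.

σ ≈ 36.8 MPa (tensile)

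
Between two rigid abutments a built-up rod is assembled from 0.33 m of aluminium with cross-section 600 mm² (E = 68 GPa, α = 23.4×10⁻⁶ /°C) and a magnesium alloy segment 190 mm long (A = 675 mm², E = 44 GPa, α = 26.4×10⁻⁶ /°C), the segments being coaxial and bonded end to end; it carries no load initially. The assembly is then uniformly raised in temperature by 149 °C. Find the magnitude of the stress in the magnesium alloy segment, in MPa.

σ ≈ 194 MPa (compressive)

With the walls removed the bar would change length by δ_free = Σ αᵢΔT Lᵢ = 23.4×10⁻⁶×149×330 + 26.4×10⁻⁶×149×190 = 1.898 mm.
The walls prevent any net length change, so an axial force P (same in every segment) develops. Compatibility: P · Σ Lᵢ/(AᵢEᵢ) = δ_free.
Σ Lᵢ/(AᵢEᵢ) = 330/(600×68×10³) + 190/(675×44×10³) = 1.449×10⁻⁵ mm/N.
Hence P = δ_free / Σ(L/AE) = 1.898/1.449×10⁻⁵ = 131 kN (compressive).
σ_{magnesium alloy} = P / A = 131000 / 675 = 194.1 MPa.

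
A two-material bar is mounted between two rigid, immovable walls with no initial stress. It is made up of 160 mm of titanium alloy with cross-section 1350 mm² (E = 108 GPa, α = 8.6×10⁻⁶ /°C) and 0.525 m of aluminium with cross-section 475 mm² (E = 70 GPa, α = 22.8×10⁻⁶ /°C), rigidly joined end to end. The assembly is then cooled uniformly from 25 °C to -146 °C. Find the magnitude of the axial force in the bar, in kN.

Free thermal contraction of the whole bar: Σ αᵢΔT Lᵢ = 8.6×10⁻⁶×171×160 + 22.8×10⁻⁶×171×525 = 2.282 mm.
The rigid supports impose zero overall length change; the single axial force P common to all segments must satisfy P Σ Lᵢ/(AᵢEᵢ) = δ_free.
Σ Lᵢ/(AᵢEᵢ) = 160/(1350×108×10³) + 525/(475×70×10³) = 1.689×10⁻⁵ mm/N.
So P = 2.282 / 1.689×10⁻⁵ = 135.1 kN, tensile.

P ≈ 135 kN (tensile)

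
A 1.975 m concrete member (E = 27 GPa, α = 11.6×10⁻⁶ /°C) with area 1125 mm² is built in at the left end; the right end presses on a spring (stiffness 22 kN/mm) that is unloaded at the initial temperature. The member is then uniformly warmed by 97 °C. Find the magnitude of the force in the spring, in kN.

P ≈ 20.1 kN

The unrestrained thermal change is αΔT L = 11.6×10⁻⁶ × 97 × 1975 = 2.222 mm.
With a force P in the spring, the elastic change of the member is PL/(AE) and that of the spring is P/k; compatibility requires their sum to equal δ_free.
P [ L/(AE) + 1/k ] = δ_free → P [ 1975/(1125×27×10³) + 1/(22×10³) ] = 2.222.
P = 2.222 / 0.0001105 = 20120 N.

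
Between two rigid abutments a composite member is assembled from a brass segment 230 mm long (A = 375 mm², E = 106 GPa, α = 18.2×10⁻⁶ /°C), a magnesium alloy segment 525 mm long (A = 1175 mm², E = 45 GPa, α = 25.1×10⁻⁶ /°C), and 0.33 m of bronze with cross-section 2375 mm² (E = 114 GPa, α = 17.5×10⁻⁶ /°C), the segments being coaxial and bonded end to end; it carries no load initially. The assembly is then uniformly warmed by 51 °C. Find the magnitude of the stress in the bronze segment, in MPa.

If the supports were absent, the total length change would be Σ αᵢΔT Lᵢ = 18.2×10⁻⁶×51×230 + 25.1×10⁻⁶×51×525 + 17.5×10⁻⁶×51×330 = 1.18 mm.
The rigid supports impose zero overall length change; the single axial force P common to all segments must satisfy P Σ Lᵢ/(AᵢEᵢ) = δ_free.
Σ Lᵢ/(AᵢEᵢ) = 230/(375×106×10³) + 525/(1175×45×10³) + 330/(2375×114×10³) = 1.693×10⁻⁵ mm/N.
Hence P = δ_free / Σ(L/AE) = 1.18/1.693×10⁻⁵ = 69.69 kN (compressive).
σ_{bronze} = P / A = 69690 / 2375 = 29.34 MPa.

σ ≈ 29.3 MPa (compressive)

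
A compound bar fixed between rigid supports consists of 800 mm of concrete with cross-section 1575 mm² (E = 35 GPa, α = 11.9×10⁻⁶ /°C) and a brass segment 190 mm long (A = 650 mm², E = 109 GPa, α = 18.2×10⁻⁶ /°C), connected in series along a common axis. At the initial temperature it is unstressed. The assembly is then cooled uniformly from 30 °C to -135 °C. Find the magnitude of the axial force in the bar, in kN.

Free thermal contraction of the whole bar: Σ αᵢΔT Lᵢ = 11.9×10⁻⁶×165×800 + 18.2×10⁻⁶×165×190 = 2.141 mm.
Since the ends are fixed, an axial force P builds up, equal in every segment, with P · Σ Lᵢ/(AᵢEᵢ) = δ_free.
Σ Lᵢ/(AᵢEᵢ) = 800/(1575×35×10³) + 190/(650×109×10³) = 1.719×10⁻⁵ mm/N.
So P = 2.141 / 1.719×10⁻⁵ = 124.5 kN, tensile.

P ≈ 125 kN (tensile)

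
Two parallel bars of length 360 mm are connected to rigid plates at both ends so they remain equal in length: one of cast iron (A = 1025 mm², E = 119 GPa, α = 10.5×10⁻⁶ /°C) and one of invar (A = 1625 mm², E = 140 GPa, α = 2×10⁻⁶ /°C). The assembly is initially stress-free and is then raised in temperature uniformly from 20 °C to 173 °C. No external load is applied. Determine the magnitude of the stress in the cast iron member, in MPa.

σ ≈ 101 MPa (compressive)

The cast iron has the larger α, so on heating it would change length more than the invar if both were free. The rigid plates force a common final length, so the cast iron is put into compression and the invar into tension, with equal and opposite forces P (no external load).
Equating the net (thermal + elastic) strains gives |α₁ − α₂|·ΔT = P·[1/(A₁E₁) + 1/(A₂E₂)].
|α₁ − α₂|·ΔT = 8.5×10⁻⁶ × 153 = 0.001301.
1/(A₁E₁) + 1/(A₂E₂) = 1/(1025×119×10³) + 1/(1625×140×10³) = 1.259×10⁻⁸ N⁻¹.
So P = 0.001301 / 1.259×10⁻⁸ = 103.3 kN.
σ_{cast iron} = P/A₁ = 103300/1025 = 100.7 MPa, compressive.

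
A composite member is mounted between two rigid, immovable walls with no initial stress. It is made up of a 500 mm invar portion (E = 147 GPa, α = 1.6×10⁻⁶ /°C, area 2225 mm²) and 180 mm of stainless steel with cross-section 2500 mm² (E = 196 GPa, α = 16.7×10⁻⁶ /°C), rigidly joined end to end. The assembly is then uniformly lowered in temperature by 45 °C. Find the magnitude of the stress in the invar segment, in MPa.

With the walls removed the bar would change length by δ_free = Σ αᵢΔT Lᵢ = 1.6×10⁻⁶×45×500 + 16.7×10⁻⁶×45×180 = 0.1713 mm.
The rigid supports impose zero overall length change; the single axial force P common to all segments must satisfy P Σ Lᵢ/(AᵢEᵢ) = δ_free.
Σ Lᵢ/(AᵢEᵢ) = 500/(2225×147×10³) + 180/(2500×196×10³) = 1.896×10⁻⁶ mm/N.
So P = 0.1713 / 1.896×10⁻⁶ = 90.33 kN, tensile.
σ_{invar} = P / A = 90330 / 2225 = 40.6 MPa.

σ ≈ 40.6 MPa (tensile)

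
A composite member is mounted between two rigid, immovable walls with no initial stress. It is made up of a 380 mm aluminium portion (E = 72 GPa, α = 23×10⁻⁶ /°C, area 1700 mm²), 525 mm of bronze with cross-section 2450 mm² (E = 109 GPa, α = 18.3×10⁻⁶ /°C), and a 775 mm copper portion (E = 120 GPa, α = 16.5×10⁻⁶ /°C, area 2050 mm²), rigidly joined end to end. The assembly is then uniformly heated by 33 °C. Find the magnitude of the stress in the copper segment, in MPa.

σ ≈ 61 MPa (compressive)

If the supports were absent, the total length change would be Σ αᵢΔT Lᵢ = 23×10⁻⁶×33×380 + 18.3×10⁻⁶×33×525 + 16.5×10⁻⁶×33×775 = 1.027 mm.
Since the ends are fixed, an axial force P builds up, equal in every segment, with P · Σ Lᵢ/(AᵢEᵢ) = δ_free.
Σ Lᵢ/(AᵢEᵢ) = 380/(1700×72×10³) + 525/(2450×109×10³) + 775/(2050×120×10³) = 8.221×10⁻⁶ mm/N.
P = 1.027 / 8.221×10⁻⁶ = 125000 N = 125 kN, compressive.
σ_{copper} = P / A = 125000 / 2050 = 60.97 MPa.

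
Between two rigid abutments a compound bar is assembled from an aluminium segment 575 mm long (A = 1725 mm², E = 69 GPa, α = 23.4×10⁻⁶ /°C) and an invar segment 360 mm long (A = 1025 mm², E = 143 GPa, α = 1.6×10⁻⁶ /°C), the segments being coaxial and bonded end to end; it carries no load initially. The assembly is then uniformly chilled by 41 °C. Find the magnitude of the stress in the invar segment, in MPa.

σ ≈ 77 MPa (tensile)

If the supports were absent, the total length change would be Σ αᵢΔT Lᵢ = 23.4×10⁻⁶×41×575 + 1.6×10⁻⁶×41×360 = 0.5753 mm.
The rigid supports impose zero overall length change; the single axial force P common to all segments must satisfy P Σ Lᵢ/(AᵢEᵢ) = δ_free.
Σ Lᵢ/(AᵢEᵢ) = 575/(1725×69×10³) + 360/(1025×143×10³) = 7.287×10⁻⁶ mm/N.
So P = 0.5753 / 7.287×10⁻⁶ = 78.94 kN, tensile.
σ_{invar} = P / A = 78940 / 1025 = 77.02 MPa.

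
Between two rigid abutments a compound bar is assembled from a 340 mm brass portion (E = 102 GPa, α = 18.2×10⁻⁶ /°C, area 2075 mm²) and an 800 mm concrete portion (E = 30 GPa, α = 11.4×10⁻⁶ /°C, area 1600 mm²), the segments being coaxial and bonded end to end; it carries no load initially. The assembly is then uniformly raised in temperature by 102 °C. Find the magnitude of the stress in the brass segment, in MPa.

With the walls removed the bar would change length by δ_free = Σ αᵢΔT Lᵢ = 18.2×10⁻⁶×102×340 + 11.4×10⁻⁶×102×800 = 1.561 mm.
The walls prevent any net length change, so an axial force P (same in every segment) develops. Compatibility: P · Σ Lᵢ/(AᵢEᵢ) = δ_free.
Σ Lᵢ/(AᵢEᵢ) = 340/(2075×102×10³) + 800/(1600×30×10³) = 1.827×10⁻⁵ mm/N.
So P = 1.561 / 1.827×10⁻⁵ = 85.45 kN, compressive.
σ_{brass} = P / A = 85450 / 2075 = 41.18 MPa.

σ ≈ 41.2 MPa (compressive)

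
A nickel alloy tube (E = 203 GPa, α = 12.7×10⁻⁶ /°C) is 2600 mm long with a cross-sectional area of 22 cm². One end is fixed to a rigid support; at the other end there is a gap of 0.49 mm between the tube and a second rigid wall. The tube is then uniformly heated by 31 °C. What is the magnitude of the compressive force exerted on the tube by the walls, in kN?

P ≈ 91.7 kN

Free thermal elongation = αΔT L = 12.7×10⁻⁶ × 31 × 2600 = 1.024 mm.
This exceeds the 0.49 mm gap, so the wall pushes back. The portion of expansion that must be recovered elastically is δ_free − gap = 1.024 − 0.49 = 0.5336 mm.
Compatibility: PL/(AE) = 0.5336 mm, so σ = P/A = E × (0.5336/2600) = 41.66 MPa.
P = σA = 41.66 × 2200 = 91.66 kN.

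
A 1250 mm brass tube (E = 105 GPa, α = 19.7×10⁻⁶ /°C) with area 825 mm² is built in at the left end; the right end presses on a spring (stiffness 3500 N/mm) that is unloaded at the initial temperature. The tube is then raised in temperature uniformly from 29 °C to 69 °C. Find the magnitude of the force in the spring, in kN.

P ≈ 3.28 kN

If the spring were absent the tube would lengthen by αΔT L = 19.7×10⁻⁶ × 40 × 1250 = 0.985 mm.
Let P be the compressive force at the spring. The tube shortens elastically by PL/(AE) and the spring compresses by P/k; together these equal δ_free.
P [ L/(AE) + 1/k ] = δ_free → P [ 1250/(825×105×10³) + 1/(3500) ] = 0.985.
P = 0.985 / 0.0003001 = 3282 N.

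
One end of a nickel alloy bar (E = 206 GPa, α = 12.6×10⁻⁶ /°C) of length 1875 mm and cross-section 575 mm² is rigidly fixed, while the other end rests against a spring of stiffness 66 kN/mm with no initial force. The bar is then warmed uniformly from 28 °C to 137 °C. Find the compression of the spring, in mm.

The unrestrained thermal change is αΔT L = 12.6×10⁻⁶ × 109 × 1875 = 2.575 mm.
Let P be the compressive force at the spring. The bar shortens elastically by PL/(AE) and the spring compresses by P/k; together these equal δ_free.
P [ L/(AE) + 1/k ] = δ_free → P [ 1875/(575×206×10³) + 1/(66×10³) ] = 2.575.
P = 2.575 / 3.098×10⁻⁵ = 83120 N.
Spring compression = P/k = 83120/(66×10³) = 1.259 mm.

δ ≈ 1.26 mm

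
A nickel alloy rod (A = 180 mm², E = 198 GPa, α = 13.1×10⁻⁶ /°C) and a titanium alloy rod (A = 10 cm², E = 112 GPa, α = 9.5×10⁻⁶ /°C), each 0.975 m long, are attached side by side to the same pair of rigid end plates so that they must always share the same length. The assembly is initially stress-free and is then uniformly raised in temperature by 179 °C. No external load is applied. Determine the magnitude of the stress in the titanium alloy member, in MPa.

σ ≈ 17.4 MPa (tensile)

Equilibrium of a rigid end plate with no external load gives equal and opposite internal forces ±P in the two members. Since α_{nickel alloy} > α_{titanium alloy}, heating drives the nickel alloy into compression and the titanium alloy into tension.
Compatibility of the two members (thermal + elastic change equal): (α₁ − α₂)ΔT = P·[1/(A₁E₁) + 1/(A₂E₂)].
|α₁ − α₂|·ΔT = 3.6×10⁻⁶ × 179 = 0.0006444.
1/(A₁E₁) + 1/(A₂E₂) = 1/(180×198×10³) + 1/(1000×112×10³) = 3.699×10⁻⁸ N⁻¹.
So P = 0.0006444 / 3.699×10⁻⁸ = 17.42 kN.
σ_{titanium alloy} = P/A₂ = 17420/1000 = 17.42 MPa, tensile.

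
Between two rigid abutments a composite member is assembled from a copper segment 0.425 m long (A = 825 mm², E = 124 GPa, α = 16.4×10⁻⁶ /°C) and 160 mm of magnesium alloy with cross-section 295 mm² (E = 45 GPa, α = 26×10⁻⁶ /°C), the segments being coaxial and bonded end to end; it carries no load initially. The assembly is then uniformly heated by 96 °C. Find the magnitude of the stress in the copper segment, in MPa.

σ ≈ 79.9 MPa (compressive)

Free thermal expansion of the whole bar: Σ αᵢΔT Lᵢ = 16.4×10⁻⁶×96×425 + 26×10⁻⁶×96×160 = 1.068 mm.
Since the ends are fixed, an axial force P builds up, equal in every segment, with P · Σ Lᵢ/(AᵢEᵢ) = δ_free.
Σ Lᵢ/(AᵢEᵢ) = 425/(825×124×10³) + 160/(295×45×10³) = 1.621×10⁻⁵ mm/N.
So P = 1.068 / 1.621×10⁻⁵ = 65.93 kN, compressive.
σ_{copper} = P / A = 65930 / 825 = 79.91 MPa.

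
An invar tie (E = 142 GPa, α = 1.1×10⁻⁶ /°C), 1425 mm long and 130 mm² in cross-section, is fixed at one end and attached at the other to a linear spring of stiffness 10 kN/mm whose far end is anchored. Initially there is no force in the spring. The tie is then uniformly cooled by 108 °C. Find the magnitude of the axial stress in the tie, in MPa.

σ ≈ 7.35 MPa (tensile)

If the spring were absent the tie would shorten by αΔT L = 1.1×10⁻⁶ × 108 × 1425 = 0.1693 mm.
With a force P in the spring, the elastic change of the tie is PL/(AE) and that of the spring is P/k; compatibility requires their sum to equal δ_free.
So P = δ_free / [L/(AE) + 1/k] = 0.1693 / [ 1425/(130×142×10³) + 1/(10×10³) ].
P = 0.1693 / 0.0001772 = 955.4 N.
σ = P/A = 955.4/130 = 7.349 MPa.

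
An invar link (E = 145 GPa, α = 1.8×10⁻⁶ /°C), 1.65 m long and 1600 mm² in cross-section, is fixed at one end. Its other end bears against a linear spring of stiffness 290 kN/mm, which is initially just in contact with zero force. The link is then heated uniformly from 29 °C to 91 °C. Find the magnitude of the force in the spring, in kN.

P ≈ 17.4 kN

The unrestrained thermal change is αΔT L = 1.8×10⁻⁶ × 62 × 1650 = 0.1841 mm.
Let P be the compressive force at the spring. The link shortens elastically by PL/(AE) and the spring compresses by P/k; together these equal δ_free.
So P = δ_free / [L/(AE) + 1/k] = 0.1841 / [ 1650/(1600×145×10³) + 1/(290×10³) ].
P = 0.1841 / 1.056×10⁻⁵ = 17440 N.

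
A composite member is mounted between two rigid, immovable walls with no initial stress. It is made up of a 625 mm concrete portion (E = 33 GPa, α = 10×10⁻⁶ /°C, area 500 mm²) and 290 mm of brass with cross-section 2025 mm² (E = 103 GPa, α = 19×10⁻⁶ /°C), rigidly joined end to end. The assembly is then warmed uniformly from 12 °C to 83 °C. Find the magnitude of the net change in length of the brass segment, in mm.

If the supports were absent, the total length change would be Σ αᵢΔT Lᵢ = 10×10⁻⁶×71×625 + 19×10⁻⁶×71×290 = 0.835 mm.
The rigid supports impose zero overall length change; the single axial force P common to all segments must satisfy P Σ Lᵢ/(AᵢEᵢ) = δ_free.
The series flexibility is Σ Lᵢ/(AᵢEᵢ) = 625/(500×33×10³) + 290/(2025×103×10³) = 3.927×10⁻⁵ mm/N.
So P = 0.835 / 3.927×10⁻⁵ = 21.26 kN, compressive.
For the brass segment, free thermal change = 19×10⁻⁶×71×290 = 0.3912 mm and elastic change from P = 21260×290/(2025×103×10³) = 0.02956 mm; these oppose, so the net change is 0.362 mm (segment lengthens).

|ΔL| ≈ 0.362 mm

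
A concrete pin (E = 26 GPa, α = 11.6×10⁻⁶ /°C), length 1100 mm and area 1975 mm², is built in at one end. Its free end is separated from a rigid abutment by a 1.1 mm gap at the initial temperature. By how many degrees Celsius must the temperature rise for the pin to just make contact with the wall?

ΔT ≈ 86.2 °C

Contact occurs when the free expansion equals the gap: αΔT L = 1.1 mm.
So ΔT = g/(αL) = 1.1/(11.6×10⁻⁶ × 1100) = 86.21 °C.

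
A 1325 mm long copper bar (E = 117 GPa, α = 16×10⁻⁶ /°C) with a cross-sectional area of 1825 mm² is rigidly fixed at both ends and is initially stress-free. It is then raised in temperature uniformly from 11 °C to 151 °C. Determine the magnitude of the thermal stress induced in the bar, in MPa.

σ ≈ 262 MPa (compressive)

With length fixed, the mechanical strain must cancel the thermal strain αΔT = 16×10⁻⁶ × 140 = 2240×10⁻⁶.
Hence σ = E·αΔT = 117×10³ × 2240×10⁻⁶ = 262.1 MPa, compressive.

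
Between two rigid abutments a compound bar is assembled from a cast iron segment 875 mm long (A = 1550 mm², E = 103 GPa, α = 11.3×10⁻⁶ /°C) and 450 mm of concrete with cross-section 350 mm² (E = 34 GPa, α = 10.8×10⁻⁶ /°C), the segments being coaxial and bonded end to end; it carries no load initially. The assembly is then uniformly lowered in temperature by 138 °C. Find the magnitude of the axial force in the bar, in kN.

P ≈ 47 kN (tensile)

With the walls removed the bar would change length by δ_free = Σ αᵢΔT Lᵢ = 11.3×10⁻⁶×138×875 + 10.8×10⁻⁶×138×450 = 2.035 mm.
Since the ends are fixed, an axial force P builds up, equal in every segment, with P · Σ Lᵢ/(AᵢEᵢ) = δ_free.
Σ Lᵢ/(AᵢEᵢ) = 875/(1550×103×10³) + 450/(350×34×10³) = 4.33×10⁻⁵ mm/N.
Hence P = δ_free / Σ(L/AE) = 2.035/4.33×10⁻⁵ = 47.01 kN (tensile).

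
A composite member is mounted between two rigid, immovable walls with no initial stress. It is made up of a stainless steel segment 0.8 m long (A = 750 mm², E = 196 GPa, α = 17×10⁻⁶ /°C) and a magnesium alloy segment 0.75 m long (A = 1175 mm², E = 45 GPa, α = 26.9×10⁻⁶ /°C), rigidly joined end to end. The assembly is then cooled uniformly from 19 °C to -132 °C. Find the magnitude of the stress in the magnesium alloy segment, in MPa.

σ ≈ 221 MPa (tensile)

Free thermal contraction of the whole bar: Σ αᵢΔT Lᵢ = 17×10⁻⁶×151×800 + 26.9×10⁻⁶×151×750 = 5.1 mm.
The walls prevent any net length change, so an axial force P (same in every segment) develops. Compatibility: P · Σ Lᵢ/(AᵢEᵢ) = δ_free.
Σ Lᵢ/(AᵢEᵢ) = 800/(750×196×10³) + 750/(1175×45×10³) = 1.963×10⁻⁵ mm/N.
P = 5.1 / 1.963×10⁻⁵ = 259900 N = 259.9 kN, tensile.
σ_{magnesium alloy} = P / A = 259900 / 1175 = 221.2 MPa.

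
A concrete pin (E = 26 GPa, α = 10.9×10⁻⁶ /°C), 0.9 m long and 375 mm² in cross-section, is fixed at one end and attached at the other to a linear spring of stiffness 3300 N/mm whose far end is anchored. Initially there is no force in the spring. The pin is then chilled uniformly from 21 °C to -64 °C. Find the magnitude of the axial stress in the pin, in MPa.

σ ≈ 5.62 MPa (tensile)

If the spring were absent the pin would shorten by αΔT L = 10.9×10⁻⁶ × 85 × 900 = 0.8338 mm.
Let P be the tensile force in the spring. The pin extends elastically by PL/(AE) and the spring stretches by P/k; together these equal δ_free.
P [ L/(AE) + 1/k ] = δ_free → P [ 900/(375×26×10³) + 1/(3300) ] = 0.8338.
P = 0.8338 / 0.0003953 = 2109 N.
σ = P/A = 2109/375 = 5.625 MPa.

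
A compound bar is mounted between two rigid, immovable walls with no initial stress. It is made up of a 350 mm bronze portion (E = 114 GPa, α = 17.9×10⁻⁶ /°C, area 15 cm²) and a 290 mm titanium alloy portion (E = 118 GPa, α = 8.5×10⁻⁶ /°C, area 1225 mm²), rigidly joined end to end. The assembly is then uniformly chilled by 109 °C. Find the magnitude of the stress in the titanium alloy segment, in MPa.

If the supports were absent, the total length change would be Σ αᵢΔT Lᵢ = 17.9×10⁻⁶×109×350 + 8.5×10⁻⁶×109×290 = 0.9516 mm.
The rigid supports impose zero overall length change; the single axial force P common to all segments must satisfy P Σ Lᵢ/(AᵢEᵢ) = δ_free.
The series flexibility is Σ Lᵢ/(AᵢEᵢ) = 350/(1500×114×10³) + 290/(1225×118×10³) = 4.053×10⁻⁶ mm/N.
P = 0.9516 / 4.053×10⁻⁶ = 234800 N = 234.8 kN, tensile.
σ_{titanium alloy} = P / A = 234800 / 1225 = 191.7 MPa.

σ ≈ 192 MPa (tensile)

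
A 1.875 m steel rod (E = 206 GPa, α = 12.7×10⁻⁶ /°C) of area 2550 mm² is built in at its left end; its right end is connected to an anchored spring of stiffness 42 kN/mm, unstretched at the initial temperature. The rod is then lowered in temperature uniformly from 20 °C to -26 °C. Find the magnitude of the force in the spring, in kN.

The unrestrained thermal change is αΔT L = 12.7×10⁻⁶ × 46 × 1875 = 1.095 mm.
With a force P in the spring, the elastic change of the rod is PL/(AE) and that of the spring is P/k; compatibility requires their sum to equal δ_free.
P [ L/(AE) + 1/k ] = δ_free → P [ 1875/(2550×206×10³) + 1/(42×10³) ] = 1.095.
P = 1.095 / 2.738×10⁻⁵ = 40010 N.

P ≈ 40 kN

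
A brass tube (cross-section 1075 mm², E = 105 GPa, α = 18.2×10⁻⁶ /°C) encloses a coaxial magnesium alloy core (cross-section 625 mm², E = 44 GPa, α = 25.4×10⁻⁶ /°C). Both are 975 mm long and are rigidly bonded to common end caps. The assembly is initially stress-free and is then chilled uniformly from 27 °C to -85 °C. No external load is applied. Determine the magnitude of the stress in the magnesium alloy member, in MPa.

Both members must finish at the same length. With the larger α, the magnesium alloy tends to over-contract; the plates restrain it, putting the magnesium alloy in tension and the brass in compression. With no external load the two internal forces are equal and opposite, magnitude P.
Compatibility of the two members (thermal + elastic change equal): (α₁ − α₂)ΔT = P·[1/(A₁E₁) + 1/(A₂E₂)].
|α₁ − α₂|·ΔT = 7.2×10⁻⁶ × 112 = 0.0008064.
1/(A₁E₁) + 1/(A₂E₂) = 1/(1075×105×10³) + 1/(625×44×10³) = 4.522×10⁻⁸ N⁻¹.
P = 0.0008064 / 4.522×10⁻⁸ = 17830 N = 17.83 kN.
σ_{magnesium alloy} = P/A₂ = 17830/625 = 28.53 MPa, tensile.

σ ≈ 28.5 MPa (tensile)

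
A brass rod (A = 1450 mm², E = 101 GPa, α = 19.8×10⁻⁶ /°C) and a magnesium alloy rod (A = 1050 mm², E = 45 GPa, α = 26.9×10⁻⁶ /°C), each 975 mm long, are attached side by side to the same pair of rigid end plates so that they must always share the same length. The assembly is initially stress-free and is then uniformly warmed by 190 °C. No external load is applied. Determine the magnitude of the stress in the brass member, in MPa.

Both members must finish at the same length. With the larger α, the magnesium alloy tends to over-expand; the plates restrain it, putting the magnesium alloy in compression and the brass in tension. With no external load the two internal forces are equal and opposite, magnitude P.
Setting the final lengths equal and cancelling L: (α₁ − α₂)ΔT = P/(A₁E₁) + P/(A₂E₂).
|α₁ − α₂|·ΔT = 7.1×10⁻⁶ × 190 = 0.001349.
1/(A₁E₁) + 1/(A₂E₂) = 1/(1450×101×10³) + 1/(1050×45×10³) = 2.799×10⁻⁸ N⁻¹.
So P = 0.001349 / 2.799×10⁻⁸ = 48.19 kN.
σ_{brass} = P/A₁ = 48190/1450 = 33.24 MPa, tensile.

σ ≈ 33.2 MPa (tensile)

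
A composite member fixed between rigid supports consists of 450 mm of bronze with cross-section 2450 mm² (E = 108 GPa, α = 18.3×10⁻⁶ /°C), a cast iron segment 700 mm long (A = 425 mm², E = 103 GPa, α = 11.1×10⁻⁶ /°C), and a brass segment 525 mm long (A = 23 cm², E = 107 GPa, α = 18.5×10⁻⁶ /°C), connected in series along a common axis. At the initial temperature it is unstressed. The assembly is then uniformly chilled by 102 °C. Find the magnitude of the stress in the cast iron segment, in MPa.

σ ≈ 311 MPa (tensile)

Free thermal contraction of the whole bar: Σ αᵢΔT Lᵢ = 18.3×10⁻⁶×102×450 + 11.1×10⁻⁶×102×700 + 18.5×10⁻⁶×102×525 = 2.623 mm.
The rigid supports impose zero overall length change; the single axial force P common to all segments must satisfy P Σ Lᵢ/(AᵢEᵢ) = δ_free.
Σ Lᵢ/(AᵢEᵢ) = 450/(2450×108×10³) + 700/(425×103×10³) + 525/(2300×107×10³) = 1.982×10⁻⁵ mm/N.
Hence P = δ_free / Σ(L/AE) = 2.623/1.982×10⁻⁵ = 132.3 kN (tensile).
σ_{cast iron} = P / A = 132300 / 425 = 311.3 MPa.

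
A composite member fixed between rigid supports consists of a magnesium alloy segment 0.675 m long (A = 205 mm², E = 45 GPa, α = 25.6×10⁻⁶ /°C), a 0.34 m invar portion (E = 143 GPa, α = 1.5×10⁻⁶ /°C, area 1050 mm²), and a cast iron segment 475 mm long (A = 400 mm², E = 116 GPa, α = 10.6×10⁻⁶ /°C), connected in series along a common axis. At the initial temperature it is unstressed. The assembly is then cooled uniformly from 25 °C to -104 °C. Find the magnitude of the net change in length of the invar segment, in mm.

|ΔL| ≈ 0.012 mm

Free thermal contraction of the whole bar: Σ αᵢΔT Lᵢ = 25.6×10⁻⁶×129×675 + 1.5×10⁻⁶×129×340 + 10.6×10⁻⁶×129×475 = 2.944 mm.
The rigid supports impose zero overall length change; the single axial force P common to all segments must satisfy P Σ Lᵢ/(AᵢEᵢ) = δ_free.
The series flexibility is Σ Lᵢ/(AᵢEᵢ) = 675/(205×45×10³) + 340/(1050×143×10³) + 475/(400×116×10³) = 8.567×10⁻⁵ mm/N.
Hence P = δ_free / Σ(L/AE) = 2.944/8.567×10⁻⁵ = 34.37 kN (tensile).
For the invar segment, free thermal change = 1.5×10⁻⁶×129×340 = 0.06579 mm and elastic change from P = 34370×340/(1050×143×10³) = 0.07782 mm; these oppose, so the net change is 0.012 mm (segment lengthens).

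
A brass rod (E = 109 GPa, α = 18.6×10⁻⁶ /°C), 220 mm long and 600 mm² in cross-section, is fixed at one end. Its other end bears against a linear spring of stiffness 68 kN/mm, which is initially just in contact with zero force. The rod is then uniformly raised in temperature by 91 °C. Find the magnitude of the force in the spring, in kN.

P ≈ 20.6 kN

The unrestrained thermal change is αΔT L = 18.6×10⁻⁶ × 91 × 220 = 0.3724 mm.
Let P be the compressive force at the spring. The rod shortens elastically by PL/(AE) and the spring compresses by P/k; together these equal δ_free.
So P = δ_free / [L/(AE) + 1/k] = 0.3724 / [ 220/(600×109×10³) + 1/(68×10³) ].
P = 0.3724 / 1.807×10⁻⁵ = 20610 N.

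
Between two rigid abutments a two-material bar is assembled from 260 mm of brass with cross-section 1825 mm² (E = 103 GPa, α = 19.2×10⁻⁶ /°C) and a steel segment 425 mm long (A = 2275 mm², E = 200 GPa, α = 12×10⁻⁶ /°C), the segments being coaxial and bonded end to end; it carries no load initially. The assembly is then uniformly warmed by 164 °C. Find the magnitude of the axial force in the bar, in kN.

P ≈ 714 kN (compressive)

If the supports were absent, the total length change would be Σ αᵢΔT Lᵢ = 19.2×10⁻⁶×164×260 + 12×10⁻⁶×164×425 = 1.655 mm.
The walls prevent any net length change, so an axial force P (same in every segment) develops. Compatibility: P · Σ Lᵢ/(AᵢEᵢ) = δ_free.
The series flexibility is Σ Lᵢ/(AᵢEᵢ) = 260/(1825×103×10³) + 425/(2275×200×10³) = 2.317×10⁻⁶ mm/N.
P = 1.655 / 2.317×10⁻⁶ = 714300 N = 714.3 kN, compressive.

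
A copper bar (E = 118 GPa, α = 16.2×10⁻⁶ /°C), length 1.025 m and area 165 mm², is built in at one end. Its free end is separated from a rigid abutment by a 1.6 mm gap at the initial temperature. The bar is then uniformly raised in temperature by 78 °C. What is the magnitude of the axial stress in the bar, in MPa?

Unrestrained expansion: δ_free = αΔT L = 16.2×10⁻⁶ × 78 × 1025 = 1.295 mm.
This is smaller than the 1.6 mm clearance, so the bar expands freely without reaching the stop — the stress is zero.

σ ≈ 0 MPa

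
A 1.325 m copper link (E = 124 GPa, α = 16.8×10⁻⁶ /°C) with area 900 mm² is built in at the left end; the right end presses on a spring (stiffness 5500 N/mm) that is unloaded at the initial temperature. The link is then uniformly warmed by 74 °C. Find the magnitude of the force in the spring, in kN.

P ≈ 8.5 kN

If the spring were absent the link would lengthen by αΔT L = 16.8×10⁻⁶ × 74 × 1325 = 1.647 mm.
Let P be the compressive force at the spring. The link shortens elastically by PL/(AE) and the spring compresses by P/k; together these equal δ_free.
P [ L/(AE) + 1/k ] = δ_free → P [ 1325/(900×124×10³) + 1/(5500) ] = 1.647.
P = 1.647 / 0.0001937 = 8504 N.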